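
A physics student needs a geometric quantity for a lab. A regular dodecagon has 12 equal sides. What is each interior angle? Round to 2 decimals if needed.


Shape: regular dodecagon (12 sides)
Formula: interior angle = (n - 2) * 180 / n
(n - 2) = 10
(n - 2) * 180 = 1800
angle = 1800 / 12
angle = 150
150 degrees


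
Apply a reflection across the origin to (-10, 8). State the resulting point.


Transformation: reflection
Original point: (-10, 8)
Rule for reflection through the origin: (x, y) -> (-x, -y)
Apply: (-10, 8) -> (10, -8)
(10, -8)


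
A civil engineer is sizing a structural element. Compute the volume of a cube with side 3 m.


Shape: cube
Side s = 3 m
Formula: V = s^3
V = 3 * 3 * 3
V = 9 * 3
V = 27
27 m^3


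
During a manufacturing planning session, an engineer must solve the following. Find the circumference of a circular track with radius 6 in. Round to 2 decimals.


Shape: circle
Radius r = 6 in
Formula: C = 2 * pi * r
C = 2 * pi * 6
C = 12 * pi
C = 37.7
37.7 in


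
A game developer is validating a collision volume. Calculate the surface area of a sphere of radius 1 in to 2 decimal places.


Shape: sphere
Radius r = 1 in
Formula: SA = 4 * pi * r^2
r^2 = 1
SA = 4 * pi * 1
SA = 4 * pi
SA = 12.57
12.57 in^2


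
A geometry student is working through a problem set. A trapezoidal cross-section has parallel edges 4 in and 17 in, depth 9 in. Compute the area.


Shape: trapezoid
Parallel sides a = 4 in, b = 17 in; Height h = 9 in
Formula: A = (a + b) * h / 2
a + b = 4 + 17 = 21
A = 21 * 9 / 2
A = 189 / 2
A = 94.5
94.5 in^2


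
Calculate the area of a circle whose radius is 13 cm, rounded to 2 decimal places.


Shape: circle
Radius r = 13 cm
Formula: A = pi * r^2
r^2 = 13^2 = 169
A = pi * 169
A = 530.93
530.93 cm^2


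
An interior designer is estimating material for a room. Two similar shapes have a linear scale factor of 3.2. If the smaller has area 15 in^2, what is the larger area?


Linear scale factor k = 3.2
Original area = 15 in^2
Rule: under a linear scaling by k, areas scale by k^2.
k^2 = 3.2^2 = 10.24
New area = 15 * 10.24
New area = 153.6
153.6 in^2


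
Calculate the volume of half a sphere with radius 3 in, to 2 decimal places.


Shape: hemisphere (half of a sphere)
Radius r = 3 in
Formula: V = (1/2) * (4/3) * pi * r^3 = (2/3) * pi * r^3
r^3 = 27
(2/3) * 27 = 18
V = 18 * pi
V = 56.55
56.55 in^3


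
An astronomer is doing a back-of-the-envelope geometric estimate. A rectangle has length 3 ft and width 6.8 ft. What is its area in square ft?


Shape: rectangle
Length l = 3 ft, Width w = 6.8 ft
Formula: A = l * w
A = 3 * 6.8
A = 20.4
20.4 ft^2


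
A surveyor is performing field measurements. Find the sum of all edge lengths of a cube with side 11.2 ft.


Shape: cube
Side s = 11.2 ft
A cube has 12 edges, all equal.
Formula: total edge length = 12 * s
Total = 12 * 11.2
Total = 134.4
134.4 ft


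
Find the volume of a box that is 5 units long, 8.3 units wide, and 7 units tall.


Shape: rectangular prism
l = 5 units, w = 8.3 units, h = 7 units
Formula: V = l * w * h
V = 5 * 8.3 * 7
V = 41.5 * 7
V = 290.5
290.5 units^3


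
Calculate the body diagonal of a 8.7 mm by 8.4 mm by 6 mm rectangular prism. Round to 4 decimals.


Shape: rectangular box (space diagonal)
l = 8.7 mm, w = 8.4 mm, h = 6 mm
Visualize: the diagonal of the base, then a right triangle with that diagonal and the height.
Formula: d = sqrt(l^2 + w^2 + h^2)
l^2 + w^2 + h^2 = 75.69 + 70.56 + 36 = 182.25
d = sqrt(182.25)
d = 13.5
13.5 mm


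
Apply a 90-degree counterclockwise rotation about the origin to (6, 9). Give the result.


Transformation: rotation about the origin
Original point: (6, 9)
Rule for 90 deg counterclockwise: (x, y) -> (-y, x)
Apply: (6, 9) -> (-9, 6)
(-9, 6)


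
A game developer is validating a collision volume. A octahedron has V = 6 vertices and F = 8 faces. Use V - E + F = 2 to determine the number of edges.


Polyhedron: octahedron
Euler's formula for convex polyhedra: V - E + F = 2
Given: V = 6 vertices and F = 8 faces
Solve for E:
E = V + F - 2 = 6 + 8 - 2 = 12
12 edges


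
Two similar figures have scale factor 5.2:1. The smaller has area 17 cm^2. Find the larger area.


Linear scale factor k = 5.2
Original area = 17 cm^2
Rule: under a linear scaling by k, areas scale by k^2.
k^2 = 5.2^2 = 27.04
New area = 17 * 27.04
New area = 459.68
459.68 cm^2


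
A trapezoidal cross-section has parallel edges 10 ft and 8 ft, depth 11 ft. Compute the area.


Shape: trapezoid
Parallel sides a = 10 ft, b = 8 ft; Height h = 11 ft
Formula: A = (a + b) * h / 2
a + b = 10 + 8 = 18
A = 18 * 11 / 2
A = 198 / 2
A = 99
99 ft^2


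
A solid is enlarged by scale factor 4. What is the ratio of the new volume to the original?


Linear scale factor k = 4
Rule: under a linear scaling by k, volumes scale by k^3.
k^3 = 4 * 4 * 4
k^3 = 16 * 4
k^3 = 64
Volume scales by a factor of 64.
64 (dimensionless)


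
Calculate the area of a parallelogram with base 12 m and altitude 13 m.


Shape: parallelogram
Base b = 12 m, Height h = 13 m
Formula: A = b * h
A = 12 * 13
A = 156
156 m^2


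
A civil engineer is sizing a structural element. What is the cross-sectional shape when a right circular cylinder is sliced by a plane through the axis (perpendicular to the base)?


Solid: right circular cylinder
Cutting plane: through the axis (perpendicular to the base)
Visualize the intersection of the plane with the solid's surface.
The boundary of the cut region is a rectangle.
rectangle


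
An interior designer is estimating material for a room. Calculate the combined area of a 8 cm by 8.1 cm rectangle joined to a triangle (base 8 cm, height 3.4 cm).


Composite shape: rectangle + triangle
Rectangle area = 8 * 8.1 = 64.8
Triangle area = 0.5 * 8 * 3.4 = 13.6
Total = 64.8 + 13.6
Total = 78.4
78.4 cm^2


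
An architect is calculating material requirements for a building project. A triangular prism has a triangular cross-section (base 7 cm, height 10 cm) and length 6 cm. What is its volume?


Shape: triangular prism
Triangle base = 7 cm, triangle height = 10 cm, prism length L = 6 cm
Formula: V = (1/2 * b * h_tri) * L
Cross-section area = 0.5 * 7 * 10 = 35
V = 35 * 6
V = 210
210 cm^3


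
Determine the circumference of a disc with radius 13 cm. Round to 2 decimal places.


Shape: circle
Radius r = 13 cm
Formula: C = 2 * pi * r
C = 2 * pi * 13
C = 26 * pi
C = 81.68
81.68 cm


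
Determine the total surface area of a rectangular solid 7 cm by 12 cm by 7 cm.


Shape: rectangular prism
l = 7 cm, w = 12 cm, h = 7 cm
Formula: SA = 2(lw + lh + wh)
lw = 84, lh = 49, wh = 84
lw + lh + wh = 217
SA = 2 * 217
SA = 434
434 cm^2


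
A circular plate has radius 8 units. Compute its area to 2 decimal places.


Shape: circle
Radius r = 8 units
Formula: A = pi * r^2
r^2 = 8^2 = 64
A = pi * 64
A = 201.06
201.06 units^2


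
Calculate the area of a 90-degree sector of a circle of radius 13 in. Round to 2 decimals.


Shape: circular sector
Radius r = 13 in, Angle = 90 degrees
Formula: A = (angle/360) * pi * r^2
r^2 = 169
Fraction of circle = 90/360
A = (90/360) * pi * 169
A = 42.25 * pi
A = 132.73
132.73 in^2


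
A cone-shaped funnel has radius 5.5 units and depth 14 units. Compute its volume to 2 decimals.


Shape: cone
Radius r = 5.5 units, Height h = 14 units
Formula: V = (1/3) * pi * r^2 * h
r^2 = 30.25
pi * r^2 * h = pi * 30.25 * 14 = 423.5 * pi
V = 423.5 * pi / 3
V = 443.49
443.49 units^3


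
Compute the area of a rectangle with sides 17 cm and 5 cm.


Shape: rectangle
Length l = 17 cm, Width w = 5 cm
Formula: A = l * w
A = 17 * 5
A = 85
85 cm^2


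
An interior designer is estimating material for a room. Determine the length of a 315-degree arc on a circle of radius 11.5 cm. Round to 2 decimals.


Shape: circular arc
Radius r = 11.5 cm, Angle = 315 degrees
Formula: L = (angle/360) * 2 * pi * r
2 * pi * r = 23 * pi
L = (315/360) * 23 * pi
L = 20.125 * pi
L = 63.22
63.22 cm


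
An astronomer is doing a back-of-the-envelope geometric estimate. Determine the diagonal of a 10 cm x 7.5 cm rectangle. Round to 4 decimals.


Shape: rectangle (diagonal via Pythagoras)
Sides: 10 cm and 7.5 cm
Formula: d = sqrt(l^2 + w^2)
l^2 = 100, w^2 = 56.25
l^2 + w^2 = 156.25
d = sqrt(156.25)
d = 12.5
12.5 cm


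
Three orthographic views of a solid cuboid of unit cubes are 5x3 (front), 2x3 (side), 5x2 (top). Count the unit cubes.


Orthographic views of a solid rectangular block:
Front view 5 x 3 -> length = 5, height = 3
Side view 2 x 3 -> width = 2, height = 3 (consistent)
Top view 5 x 2 -> confirms length = 5, width = 2
The block is 5 x 2 x 3.
Total unit cubes = 5 * 2 * 3 = 30
30 unit cubes


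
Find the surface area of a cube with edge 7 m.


Shape: cube
Side s = 7 m
A cube has 6 square faces.
Formula: SA = 6 * s^2
s^2 = 49
SA = 6 * 49
SA = 294
294 m^2


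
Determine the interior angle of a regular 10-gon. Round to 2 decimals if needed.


Shape: regular decagon (10 sides)
Formula: interior angle = (n - 2) * 180 / n
(n - 2) = 8
(n - 2) * 180 = 1440
angle = 1440 / 10
angle = 144
144 degrees


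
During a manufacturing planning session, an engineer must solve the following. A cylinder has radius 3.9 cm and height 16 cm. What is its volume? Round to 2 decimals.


Shape: cylinder
Radius r = 3.9 cm, Height h = 16 cm
Formula: V = pi * r^2 * h
r^2 = 15.21
V = pi * 15.21 * 16
V = 243.36 * pi
V = 764.54
764.54 cm^3


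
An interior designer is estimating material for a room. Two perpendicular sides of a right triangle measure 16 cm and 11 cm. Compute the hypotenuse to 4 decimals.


Shape: right triangle
Legs a = 16 cm, b = 11 cm
Formula: c = sqrt(a^2 + b^2)
a^2 = 256, b^2 = 121
a^2 + b^2 = 377
c = sqrt(377)
c = 19.4165
19.4165 cm


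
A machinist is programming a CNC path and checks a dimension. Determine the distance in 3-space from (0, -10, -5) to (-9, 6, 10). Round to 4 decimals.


3D distance between two points
P1 = (0, -10, -5), P2 = (-9, 6, 10)
Formula: d = sqrt((x2-x1)^2 + (y2-y1)^2 + (z2-z1)^2)
dx = -9 - 0 = -9
dy = 6 - -10 = 16
dz = 10 - -5 = 15
dx^2 + dy^2 + dz^2 = 81 + 256 + 225 = 562
d = sqrt(562)
d = 23.7065
23.7065 units


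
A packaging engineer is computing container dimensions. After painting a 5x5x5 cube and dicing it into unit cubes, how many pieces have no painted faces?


Large cube: 5 x 5 x 5, cut into unit cubes.
n = 5, so n - 2 = 3
Unpainted cubes form the interior (n - 2)^3 block.
(n - 2)^3 = 3^3 = 27
27 unit cubes


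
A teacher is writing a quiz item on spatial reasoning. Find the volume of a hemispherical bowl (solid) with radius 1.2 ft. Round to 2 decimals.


Shape: hemisphere (half of a sphere)
Radius r = 1.2 ft
Formula: V = (1/2) * (4/3) * pi * r^3 = (2/3) * pi * r^3
r^3 = 1.728
(2/3) * 1.728 = 1.152
V = 1.152 * pi
V = 3.62
3.62 ft^3


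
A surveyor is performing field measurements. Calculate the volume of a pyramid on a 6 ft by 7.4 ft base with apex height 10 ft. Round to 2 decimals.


Shape: rectangular pyramid
Base: 6 ft x 7.4 ft, Height h = 10 ft
Formula: V = (1/3) * base_area * h
base_area = 6 * 7.4 = 44.4
base_area * h = 44.4 * 10 = 444
V = 444 / 3
V = 148
148 ft^3


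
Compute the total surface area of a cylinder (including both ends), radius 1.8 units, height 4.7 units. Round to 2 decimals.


Shape: closed cylinder
Radius r = 1.8 units, Height h = 4.7 units
Formula: SA = 2*pi*r^2 + 2*pi*r*h = 2*pi*r*(r + h)
r + h = 6.5
2 * r * (r + h) = 2 * 1.8 * 6.5 = 23.4
SA = 23.4 * pi
SA = 73.51
73.51 units^2


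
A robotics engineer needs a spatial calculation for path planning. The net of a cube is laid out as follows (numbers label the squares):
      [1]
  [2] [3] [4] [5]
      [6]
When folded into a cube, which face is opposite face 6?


Net: cross layout. Take square 3 as the base (bottom).
Fold the four squares in the horizontal row up around 3: 2 -> left, 4 -> right, 5 wraps to the top.
Fold 1 and 6 up from 3: 1 -> back, 6 -> front.
Opposite pairs are therefore: (1, 6), (2, 4), (3, 5).
Face 6 is opposite face 1.
face 1


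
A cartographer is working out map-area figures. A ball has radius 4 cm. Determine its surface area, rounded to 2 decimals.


Shape: sphere
Radius r = 4 cm
Formula: SA = 4 * pi * r^2
r^2 = 16
SA = 4 * pi * 16
SA = 64 * pi
SA = 201.06
201.06 cm^2


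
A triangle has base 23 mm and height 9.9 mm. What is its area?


Shape: triangle
Base b = 23 mm, Height h = 9.9 mm
Formula: A = (1/2) * b * h
A = 0.5 * 23 * 9.9
A = 0.5 * 227.7
A = 113.85
113.85 mm^2


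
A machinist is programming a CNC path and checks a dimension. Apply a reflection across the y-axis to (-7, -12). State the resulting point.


Transformation: reflection
Original point: (-7, -12)
Rule for reflection over the y-axis: (x, y) -> (-x, y)
Apply: (-7, -12) -> (7, -12)
(7, -12)


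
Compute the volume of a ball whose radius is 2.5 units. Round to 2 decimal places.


Shape: sphere
Radius r = 2.5 units
Formula: V = (4/3) * pi * r^3
r^3 = 15.625
(4/3) * 15.625 = 20.833333
V = 20.833333 * pi
V = 65.45
65.45 units^3


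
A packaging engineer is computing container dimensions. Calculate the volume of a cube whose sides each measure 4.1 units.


Shape: cube
Side s = 4.1 units
Formula: V = s^3
V = 4.1 * 4.1 * 4.1
V = 16.81 * 4.1
V = 68.921
68.921 units^3


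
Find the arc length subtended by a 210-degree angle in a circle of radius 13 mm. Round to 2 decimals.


Shape: circular arc
Radius r = 13 mm, Angle = 210 degrees
Formula: L = (angle/360) * 2 * pi * r
2 * pi * r = 26 * pi
L = (210/360) * 26 * pi
L = 15.166667 * pi
L = 47.65
47.65 mm


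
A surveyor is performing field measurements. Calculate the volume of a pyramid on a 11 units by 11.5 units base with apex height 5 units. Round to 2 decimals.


Shape: rectangular pyramid
Base: 11 units x 11.5 units, Height h = 5 units
Formula: V = (1/3) * base_area * h
base_area = 11 * 11.5 = 126.5
base_area * h = 126.5 * 5 = 632.5
V = 632.5 / 3
V = 210.83
210.83 units^3


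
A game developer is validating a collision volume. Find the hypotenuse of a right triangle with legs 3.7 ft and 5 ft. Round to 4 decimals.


Shape: right triangle
Legs a = 3.7 ft, b = 5 ft
Formula: c = sqrt(a^2 + b^2)
a^2 = 13.69, b^2 = 25
a^2 + b^2 = 38.69
c = sqrt(38.69)
c = 6.2201
6.2201 ft


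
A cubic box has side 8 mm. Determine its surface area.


Shape: cube
Side s = 8 mm
A cube has 6 square faces.
Formula: SA = 6 * s^2
s^2 = 64
SA = 6 * 64
SA = 384
384 mm^2


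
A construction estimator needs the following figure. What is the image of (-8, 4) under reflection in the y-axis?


Transformation: reflection
Original point: (-8, 4)
Rule for reflection over the y-axis: (x, y) -> (-x, y)
Apply: (-8, 4) -> (8, 4)
(8, 4)


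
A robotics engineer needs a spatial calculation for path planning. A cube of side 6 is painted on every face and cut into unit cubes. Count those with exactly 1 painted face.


Large cube: 6 x 6 x 6, cut into unit cubes.
n = 6, so n - 2 = 4
Cubes with 1 painted face lie in the interior of each face.
A cube has 6 faces; each contributes (n - 2)^2 = 16 such cubes.
Count = 6 * 16 = 96
96 unit cubes


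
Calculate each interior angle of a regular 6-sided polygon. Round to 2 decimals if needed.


Shape: regular hexagon (6 sides)
Formula: interior angle = (n - 2) * 180 / n
(n - 2) = 4
(n - 2) * 180 = 720
angle = 720 / 6
angle = 120
120 degrees


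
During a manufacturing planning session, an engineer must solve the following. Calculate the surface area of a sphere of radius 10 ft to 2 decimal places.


Shape: sphere
Radius r = 10 ft
Formula: SA = 4 * pi * r^2
r^2 = 100
SA = 4 * pi * 100
SA = 400 * pi
SA = 1256.64
1256.64 ft^2


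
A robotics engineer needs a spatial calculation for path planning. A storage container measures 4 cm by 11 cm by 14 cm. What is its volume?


Shape: rectangular prism
l = 4 cm, w = 11 cm, h = 14 cm
Formula: V = l * w * h
V = 4 * 11 * 14
V = 44 * 14
V = 616
616 cm^3


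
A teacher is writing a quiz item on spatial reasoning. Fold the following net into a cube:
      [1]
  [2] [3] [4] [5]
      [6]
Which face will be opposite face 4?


Net: cross layout. Take square 3 as the base (bottom).
Fold the four squares in the horizontal row up around 3: 2 -> left, 4 -> right, 5 wraps to the top.
Fold 1 and 6 up from 3: 1 -> back, 6 -> front.
Opposite pairs are therefore: (1, 6), (2, 4), (3, 5).
Face 4 is opposite face 2.
face 2


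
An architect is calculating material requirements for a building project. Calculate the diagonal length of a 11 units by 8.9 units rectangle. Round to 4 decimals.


Shape: rectangle (diagonal via Pythagoras)
Sides: 11 units and 8.9 units
Formula: d = sqrt(l^2 + w^2)
l^2 = 121, w^2 = 79.21
l^2 + w^2 = 200.21
d = sqrt(200.21)
d = 14.1496
14.1496 units


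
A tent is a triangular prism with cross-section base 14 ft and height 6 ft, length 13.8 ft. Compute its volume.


Shape: triangular prism
Triangle base = 14 ft, triangle height = 6 ft, prism length L = 13.8 ft
Formula: V = (1/2 * b * h_tri) * L
Cross-section area = 0.5 * 14 * 6 = 42
V = 42 * 13.8
V = 579.6
579.6 ft^3


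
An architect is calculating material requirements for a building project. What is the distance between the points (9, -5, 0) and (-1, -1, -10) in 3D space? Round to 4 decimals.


3D distance between two points
P1 = (9, -5, 0), P2 = (-1, -1, -10)
Formula: d = sqrt((x2-x1)^2 + (y2-y1)^2 + (z2-z1)^2)
dx = -1 - 9 = -10
dy = -1 - -5 = 4
dz = -10 - 0 = -10
dx^2 + dy^2 + dz^2 = 100 + 16 + 100 = 216
d = sqrt(216)
d = 14.6969
14.6969 units


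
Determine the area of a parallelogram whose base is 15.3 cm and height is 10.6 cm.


Shape: parallelogram
Base b = 15.3 cm, Height h = 10.6 cm
Formula: A = b * h
A = 15.3 * 10.6
A = 162.18
162.18 cm^2


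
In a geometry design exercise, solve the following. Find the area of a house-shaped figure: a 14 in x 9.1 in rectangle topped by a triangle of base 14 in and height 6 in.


Composite shape: rectangle + triangle
Rectangle area = 14 * 9.1 = 127.4
Triangle area = 0.5 * 14 * 6 = 42
Total = 127.4 + 42
Total = 169.4
169.4 in^2


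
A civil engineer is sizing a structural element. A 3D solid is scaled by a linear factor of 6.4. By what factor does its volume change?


Linear scale factor k = 6.4
Rule: under a linear scaling by k, volumes scale by k^3.
k^3 = 6.4 * 6.4 * 6.4
k^3 = 40.96 * 6.4
k^3 = 262.144
Volume scales by a factor of 262.144.
262.144 (dimensionless)


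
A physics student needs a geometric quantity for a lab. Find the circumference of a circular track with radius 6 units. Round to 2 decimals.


Shape: circle
Radius r = 6 units
Formula: C = 2 * pi * r
C = 2 * pi * 6
C = 12 * pi
C = 37.7
37.7 units


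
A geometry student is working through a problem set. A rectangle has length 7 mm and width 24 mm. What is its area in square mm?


Shape: rectangle
Length l = 7 mm, Width w = 24 mm
Formula: A = l * w
A = 7 * 24
A = 168
168 mm^2


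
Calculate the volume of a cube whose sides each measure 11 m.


Shape: cube
Side s = 11 m
Formula: V = s^3
V = 11 * 11 * 11
V = 121 * 11
V = 1331
1331 m^3


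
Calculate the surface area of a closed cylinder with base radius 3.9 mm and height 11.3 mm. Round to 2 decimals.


Shape: closed cylinder
Radius r = 3.9 mm, Height h = 11.3 mm
Formula: SA = 2*pi*r^2 + 2*pi*r*h = 2*pi*r*(r + h)
r + h = 15.2
2 * r * (r + h) = 2 * 3.9 * 15.2 = 118.56
SA = 118.56 * pi
SA = 372.47
372.47 mm^2


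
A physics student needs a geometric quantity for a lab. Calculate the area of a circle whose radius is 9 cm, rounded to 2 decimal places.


Shape: circle
Radius r = 9 cm
Formula: A = pi * r^2
r^2 = 9^2 = 81
A = pi * 81
A = 254.47
254.47 cm^2


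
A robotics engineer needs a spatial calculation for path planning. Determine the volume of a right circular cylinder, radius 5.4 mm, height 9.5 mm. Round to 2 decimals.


Shape: cylinder
Radius r = 5.4 mm, Height h = 9.5 mm
Formula: V = pi * r^2 * h
r^2 = 29.16
V = pi * 29.16 * 9.5
V = 277.02 * pi
V = 870.28
870.28 mm^3


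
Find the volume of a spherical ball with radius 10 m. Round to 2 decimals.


Shape: sphere
Radius r = 10 m
Formula: V = (4/3) * pi * r^3
r^3 = 1000
(4/3) * 1000 = 1333.333333
V = 1333.333333 * pi
V = 4188.79
4188.79 m^3


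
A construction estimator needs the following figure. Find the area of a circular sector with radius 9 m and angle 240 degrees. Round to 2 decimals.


Shape: circular sector
Radius r = 9 m, Angle = 240 degrees
Formula: A = (angle/360) * pi * r^2
r^2 = 81
Fraction of circle = 240/360
A = (240/360) * pi * 81
A = 54 * pi
A = 169.65
169.65 m^2


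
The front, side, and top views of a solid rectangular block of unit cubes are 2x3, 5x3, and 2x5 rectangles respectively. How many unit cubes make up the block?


Orthographic views of a solid rectangular block:
Front view 2 x 3 -> length = 2, height = 3
Side view 5 x 3 -> width = 5, height = 3 (consistent)
Top view 2 x 5 -> confirms length = 2, width = 5
The block is 2 x 5 x 3.
Total unit cubes = 2 * 5 * 3 = 30
30 unit cubes


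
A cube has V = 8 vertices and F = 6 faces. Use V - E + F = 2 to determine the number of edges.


Polyhedron: cube
Euler's formula for convex polyhedra: V - E + F = 2
Given: V = 8 vertices and F = 6 faces
Solve for E:
E = V + F - 2 = 8 + 6 - 2 = 12
12 edges


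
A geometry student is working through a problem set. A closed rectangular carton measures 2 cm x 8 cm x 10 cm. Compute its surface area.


Shape: rectangular prism
l = 2 cm, w = 8 cm, h = 10 cm
Formula: SA = 2(lw + lh + wh)
lw = 16, lh = 20, wh = 80
lw + lh + wh = 116
SA = 2 * 116
SA = 232
232 cm^2


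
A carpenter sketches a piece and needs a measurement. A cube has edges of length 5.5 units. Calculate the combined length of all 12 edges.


Shape: cube
Side s = 5.5 units
A cube has 12 edges, all equal.
Formula: total edge length = 12 * s
Total = 12 * 5.5
Total = 66
66 units


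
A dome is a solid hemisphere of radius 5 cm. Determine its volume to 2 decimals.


Shape: hemisphere (half of a sphere)
Radius r = 5 cm
Formula: V = (1/2) * (4/3) * pi * r^3 = (2/3) * pi * r^3
r^3 = 125
(2/3) * 125 = 83.333333
V = 83.333333 * pi
V = 261.8
261.8 cm^3


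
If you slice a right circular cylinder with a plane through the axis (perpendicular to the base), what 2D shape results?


Solid: right circular cylinder
Cutting plane: through the axis (perpendicular to the base)
Visualize the intersection of the plane with the solid's surface.
The boundary of the cut region is a rectangle.
rectangle


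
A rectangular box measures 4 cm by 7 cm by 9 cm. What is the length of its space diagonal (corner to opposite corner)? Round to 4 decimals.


Shape: rectangular box (space diagonal)
l = 4 cm, w = 7 cm, h = 9 cm
Visualize: the diagonal of the base, then a right triangle with that diagonal and the height.
Formula: d = sqrt(l^2 + w^2 + h^2)
l^2 + w^2 + h^2 = 16 + 49 + 81 = 146
d = sqrt(146)
d = 12.083
12.083 cm


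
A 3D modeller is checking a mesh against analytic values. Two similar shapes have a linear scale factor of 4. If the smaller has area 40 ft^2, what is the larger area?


Linear scale factor k = 4
Original area = 40 ft^2
Rule: under a linear scaling by k, areas scale by k^2.
k^2 = 4^2 = 16
New area = 40 * 16
New area = 640
640 ft^2


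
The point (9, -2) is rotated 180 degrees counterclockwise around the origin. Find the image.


Transformation: rotation about the origin
Original point: (9, -2)
Rule for 180 deg: (x, y) -> (-x, -y)
Apply: (9, -2) -> (-9, 2)
(-9, 2)


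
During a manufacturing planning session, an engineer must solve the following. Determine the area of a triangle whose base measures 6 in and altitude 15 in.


Shape: triangle
Base b = 6 in, Height h = 15 in
Formula: A = (1/2) * b * h
A = 0.5 * 6 * 15
A = 0.5 * 90
A = 45
45 in^2


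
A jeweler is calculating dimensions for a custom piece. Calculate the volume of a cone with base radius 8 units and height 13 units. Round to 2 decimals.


Shape: cone
Radius r = 8 units, Height h = 13 units
Formula: V = (1/3) * pi * r^2 * h
r^2 = 64
pi * r^2 * h = pi * 64 * 13 = 832 * pi
V = 832 * pi / 3
V = 871.27
871.27 units^3


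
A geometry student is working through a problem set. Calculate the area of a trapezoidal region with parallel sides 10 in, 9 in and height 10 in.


Shape: trapezoid
Parallel sides a = 10 in, b = 9 in; Height h = 10 in
Formula: A = (a + b) * h / 2
a + b = 10 + 9 = 19
A = 19 * 10 / 2
A = 190 / 2
A = 95
95 in^2


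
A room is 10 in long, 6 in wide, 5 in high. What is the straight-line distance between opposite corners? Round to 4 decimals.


Shape: rectangular box (space diagonal)
l = 10 in, w = 6 in, h = 5 in
Visualize: the diagonal of the base, then a right triangle with that diagonal and the height.
Formula: d = sqrt(l^2 + w^2 + h^2)
l^2 + w^2 + h^2 = 100 + 36 + 25 = 161
d = sqrt(161)
d = 12.6886
12.6886 in


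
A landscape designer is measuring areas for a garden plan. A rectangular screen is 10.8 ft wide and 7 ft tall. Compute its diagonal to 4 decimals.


Shape: rectangle (diagonal via Pythagoras)
Sides: 10.8 ft and 7 ft
Formula: d = sqrt(l^2 + w^2)
l^2 = 116.64, w^2 = 49
l^2 + w^2 = 165.64
d = sqrt(165.64)
d = 12.8701
12.8701 ft


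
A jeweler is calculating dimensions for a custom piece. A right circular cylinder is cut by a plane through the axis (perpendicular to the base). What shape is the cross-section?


Solid: right circular cylinder
Cutting plane: through the axis (perpendicular to the base)
Visualize the intersection of the plane with the solid's surface.
The boundary of the cut region is a rectangle.
rectangle


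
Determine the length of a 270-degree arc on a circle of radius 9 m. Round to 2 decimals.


Shape: circular arc
Radius r = 9 m, Angle = 270 degrees
Formula: L = (angle/360) * 2 * pi * r
2 * pi * r = 18 * pi
L = (270/360) * 18 * pi
L = 13.5 * pi
L = 42.41
42.41 m


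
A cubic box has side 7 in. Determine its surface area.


Shape: cube
Side s = 7 in
A cube has 6 square faces.
Formula: SA = 6 * s^2
s^2 = 49
SA = 6 * 49
SA = 294
294 in^2


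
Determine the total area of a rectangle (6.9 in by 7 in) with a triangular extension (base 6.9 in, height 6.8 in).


Composite shape: rectangle + triangle
Rectangle area = 6.9 * 7 = 48.3
Triangle area = 0.5 * 6.9 * 6.8 = 23.46
Total = 48.3 + 23.46
Total = 71.76
71.76 in^2


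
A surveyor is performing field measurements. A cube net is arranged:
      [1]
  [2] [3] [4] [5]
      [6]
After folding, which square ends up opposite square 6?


Net: cross layout. Take square 3 as the base (bottom).
Fold the four squares in the horizontal row up around 3: 2 -> left, 4 -> right, 5 wraps to the top.
Fold 1 and 6 up from 3: 1 -> back, 6 -> front.
Opposite pairs are therefore: (1, 6), (2, 4), (3, 5).
Face 6 is opposite face 1.
face 1


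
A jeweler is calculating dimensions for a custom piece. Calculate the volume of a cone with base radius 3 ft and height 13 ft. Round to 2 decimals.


Shape: cone
Radius r = 3 ft, Height h = 13 ft
Formula: V = (1/3) * pi * r^2 * h
r^2 = 9
pi * r^2 * h = pi * 9 * 13 = 117 * pi
V = 117 * pi / 3
V = 122.52
122.52 ft^3


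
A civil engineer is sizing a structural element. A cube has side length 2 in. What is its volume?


Shape: cube
Side s = 2 in
Formula: V = s^3
V = 2 * 2 * 2
V = 4 * 2
V = 8
8 in^3


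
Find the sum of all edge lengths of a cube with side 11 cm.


Shape: cube
Side s = 11 cm
A cube has 12 edges, all equal.
Formula: total edge length = 12 * s
Total = 12 * 11
Total = 132
132 cm


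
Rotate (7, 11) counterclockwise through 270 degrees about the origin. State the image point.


Transformation: rotation about the origin
Original point: (7, 11)
Rule for 270 deg counterclockwise: (x, y) -> (y, -x)
Apply: (7, 11) -> (11, -7)
(11, -7)


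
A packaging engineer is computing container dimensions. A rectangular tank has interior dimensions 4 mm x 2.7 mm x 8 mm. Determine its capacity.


Shape: rectangular prism
l = 4 mm, w = 2.7 mm, h = 8 mm
Formula: V = l * w * h
V = 4 * 2.7 * 8
V = 10.8 * 8
V = 86.4
86.4 mm^3


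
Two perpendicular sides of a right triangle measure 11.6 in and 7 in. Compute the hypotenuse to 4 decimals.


Shape: right triangle
Legs a = 11.6 in, b = 7 in
Formula: c = sqrt(a^2 + b^2)
a^2 = 134.56, b^2 = 49
a^2 + b^2 = 183.56
c = sqrt(183.56)
c = 13.5484
13.5484 in


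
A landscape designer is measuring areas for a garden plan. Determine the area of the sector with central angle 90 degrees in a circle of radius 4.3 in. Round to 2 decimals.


Shape: circular sector
Radius r = 4.3 in, Angle = 90 degrees
Formula: A = (angle/360) * pi * r^2
r^2 = 18.49
Fraction of circle = 90/360
A = (90/360) * pi * 18.49
A = 4.6225 * pi
A = 14.52
14.52 in^2


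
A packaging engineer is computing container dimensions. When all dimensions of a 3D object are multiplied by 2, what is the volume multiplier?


Linear scale factor k = 2
Rule: under a linear scaling by k, volumes scale by k^3.
k^3 = 2 * 2 * 2
k^3 = 4 * 2
k^3 = 8
Volume scales by a factor of 8.
8 (dimensionless)


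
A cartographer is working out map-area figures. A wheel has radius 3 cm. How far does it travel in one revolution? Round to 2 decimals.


Shape: circle
Radius r = 3 cm
Formula: C = 2 * pi * r
C = 2 * pi * 3
C = 6 * pi
C = 18.85
18.85 cm


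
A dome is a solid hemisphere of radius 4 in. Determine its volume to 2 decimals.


Shape: hemisphere (half of a sphere)
Radius r = 4 in
Formula: V = (1/2) * (4/3) * pi * r^3 = (2/3) * pi * r^3
r^3 = 64
(2/3) * 64 = 42.666667
V = 42.666667 * pi
V = 134.04
134.04 in^3


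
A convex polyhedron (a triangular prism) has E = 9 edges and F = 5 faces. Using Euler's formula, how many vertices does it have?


Polyhedron: triangular prism
Euler's formula for convex polyhedra: V - E + F = 2
Given: E = 9 edges and F = 5 faces
Solve for V:
V = 2 + E - F = 2 + 9 - 5 = 6
6 vertices


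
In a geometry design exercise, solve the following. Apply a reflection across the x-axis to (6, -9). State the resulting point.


Transformation: reflection
Original point: (6, -9)
Rule for reflection over the x-axis: (x, y) -> (x, -y)
Apply: (6, -9) -> (6, 9)
(6, 9)


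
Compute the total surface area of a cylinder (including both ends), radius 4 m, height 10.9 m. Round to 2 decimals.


Shape: closed cylinder
Radius r = 4 m, Height h = 10.9 m
Formula: SA = 2*pi*r^2 + 2*pi*r*h = 2*pi*r*(r + h)
r + h = 14.9
2 * r * (r + h) = 2 * 4 * 14.9 = 119.2
SA = 119.2 * pi
SA = 374.48
374.48 m^2


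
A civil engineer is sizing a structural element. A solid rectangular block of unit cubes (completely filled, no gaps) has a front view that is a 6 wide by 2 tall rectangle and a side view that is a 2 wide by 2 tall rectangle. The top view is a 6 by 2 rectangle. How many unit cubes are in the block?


Orthographic views of a solid rectangular block:
Front view 6 x 2 -> length = 6, height = 2
Side view 2 x 2 -> width = 2, height = 2 (consistent)
Top view 6 x 2 -> confirms length = 6, width = 2
The block is 6 x 2 x 2.
Total unit cubes = 6 * 2 * 2 = 24
24 unit cubes


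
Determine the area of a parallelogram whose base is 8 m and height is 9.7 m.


Shape: parallelogram
Base b = 8 m, Height h = 9.7 m
Formula: A = b * h
A = 8 * 9.7
A = 77.6
77.6 m^2


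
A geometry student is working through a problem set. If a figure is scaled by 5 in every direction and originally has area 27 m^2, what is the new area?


Linear scale factor k = 5
Original area = 27 m^2
Rule: under a linear scaling by k, areas scale by k^2.
k^2 = 5^2 = 25
New area = 27 * 25
New area = 675
675 m^2


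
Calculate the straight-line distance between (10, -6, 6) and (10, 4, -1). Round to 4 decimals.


3D distance between two points
P1 = (10, -6, 6), P2 = (10, 4, -1)
Formula: d = sqrt((x2-x1)^2 + (y2-y1)^2 + (z2-z1)^2)
dx = 10 - 10 = 0
dy = 4 - -6 = 10
dz = -1 - 6 = -7
dx^2 + dy^2 + dz^2 = 0 + 100 + 49 = 149
d = sqrt(149)
d = 12.2066
12.2066 units


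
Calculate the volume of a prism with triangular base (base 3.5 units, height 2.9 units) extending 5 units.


Shape: triangular prism
Triangle base = 3.5 units, triangle height = 2.9 units, prism length L = 5 units
Formula: V = (1/2 * b * h_tri) * L
Cross-section area = 0.5 * 3.5 * 2.9 = 5.075
V = 5.075 * 5
V = 25.375
25.375 units^3


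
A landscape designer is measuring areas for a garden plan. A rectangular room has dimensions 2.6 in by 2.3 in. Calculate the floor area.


Shape: rectangle
Length l = 2.6 in, Width w = 2.3 in
Formula: A = l * w
A = 2.6 * 2.3
A = 5.98
5.98 in^2


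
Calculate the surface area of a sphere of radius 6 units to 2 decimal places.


Shape: sphere
Radius r = 6 units
Formula: SA = 4 * pi * r^2
r^2 = 36
SA = 4 * pi * 36
SA = 144 * pi
SA = 452.39
452.39 units^2


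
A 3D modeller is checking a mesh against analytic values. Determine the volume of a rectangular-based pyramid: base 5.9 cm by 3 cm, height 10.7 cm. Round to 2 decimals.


Shape: rectangular pyramid
Base: 5.9 cm x 3 cm, Height h = 10.7 cm
Formula: V = (1/3) * base_area * h
base_area = 5.9 * 3 = 17.7
base_area * h = 17.7 * 10.7 = 189.39
V = 189.39 / 3
V = 63.13
63.13 cm^3


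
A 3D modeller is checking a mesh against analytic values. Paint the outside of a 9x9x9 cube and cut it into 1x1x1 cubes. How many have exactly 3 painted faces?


Large cube: 9 x 9 x 9, cut into unit cubes.
Cubes with 3 painted faces are at the corners. A cube always has 8 corners.
Count = 8
8 unit cubes


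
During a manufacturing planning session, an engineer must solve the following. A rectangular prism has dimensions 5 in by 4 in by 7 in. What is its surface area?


Shape: rectangular prism
l = 5 in, w = 4 in, h = 7 in
Formula: SA = 2(lw + lh + wh)
lw = 20, lh = 35, wh = 28
lw + lh + wh = 83
SA = 2 * 83
SA = 166
166 in^2


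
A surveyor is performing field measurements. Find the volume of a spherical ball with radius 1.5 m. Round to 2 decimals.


Shape: sphere
Radius r = 1.5 m
Formula: V = (4/3) * pi * r^3
r^3 = 3.375
(4/3) * 3.375 = 4.5
V = 4.5 * pi
V = 14.14
14.14 m^3


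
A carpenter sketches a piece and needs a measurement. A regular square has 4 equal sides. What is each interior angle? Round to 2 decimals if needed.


Shape: regular square (4 sides)
Formula: interior angle = (n - 2) * 180 / n
(n - 2) = 2
(n - 2) * 180 = 360
angle = 360 / 4
angle = 90
90 degrees


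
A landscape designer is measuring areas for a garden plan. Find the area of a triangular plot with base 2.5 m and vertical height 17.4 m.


Shape: triangle
Base b = 2.5 m, Height h = 17.4 m
Formula: A = (1/2) * b * h
A = 0.5 * 2.5 * 17.4
A = 0.5 * 43.5
A = 21.75
21.75 m^2


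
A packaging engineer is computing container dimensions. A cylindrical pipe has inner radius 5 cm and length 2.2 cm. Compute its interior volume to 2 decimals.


Shape: cylinder
Radius r = 5 cm, Height h = 2.2 cm
Formula: V = pi * r^2 * h
r^2 = 25
V = pi * 25 * 2.2
V = 55 * pi
V = 172.79
172.79 cm^3


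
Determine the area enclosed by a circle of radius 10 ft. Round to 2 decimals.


Shape: circle
Radius r = 10 ft
Formula: A = pi * r^2
r^2 = 10^2 = 100
A = pi * 100
A = 314.16
314.16 ft^2


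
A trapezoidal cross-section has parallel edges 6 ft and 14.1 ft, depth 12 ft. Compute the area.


Shape: trapezoid
Parallel sides a = 6 ft, b = 14.1 ft; Height h = 12 ft
Formula: A = (a + b) * h / 2
a + b = 6 + 14.1 = 20.1
A = 20.1 * 12 / 2
A = 241.2 / 2
A = 120.6
120.6 ft^2


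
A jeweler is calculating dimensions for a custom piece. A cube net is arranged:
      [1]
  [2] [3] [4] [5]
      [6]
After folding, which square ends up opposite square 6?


Net: cross layout. Take square 3 as the base (bottom).
Fold the four squares in the horizontal row up around 3: 2 -> left, 4 -> right, 5 wraps to the top.
Fold 1 and 6 up from 3: 1 -> back, 6 -> front.
Opposite pairs are therefore: (1, 6), (2, 4), (3, 5).
Face 6 is opposite face 1.
face 1


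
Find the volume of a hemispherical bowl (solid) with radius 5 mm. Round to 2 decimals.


Shape: hemisphere (half of a sphere)
Radius r = 5 mm
Formula: V = (1/2) * (4/3) * pi * r^3 = (2/3) * pi * r^3
r^3 = 125
(2/3) * 125 = 83.333333
V = 83.333333 * pi
V = 261.8
261.8 mm^3


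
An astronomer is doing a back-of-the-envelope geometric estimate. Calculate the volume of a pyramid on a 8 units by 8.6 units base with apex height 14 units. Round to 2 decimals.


Shape: rectangular pyramid
Base: 8 units x 8.6 units, Height h = 14 units
Formula: V = (1/3) * base_area * h
base_area = 8 * 8.6 = 68.8
base_area * h = 68.8 * 14 = 963.2
V = 963.2 / 3
V = 321.07
321.07 units^3


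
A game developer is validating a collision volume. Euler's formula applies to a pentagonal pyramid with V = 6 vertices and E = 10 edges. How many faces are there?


Polyhedron: pentagonal pyramid
Euler's formula for convex polyhedra: V - E + F = 2
Given: V = 6 vertices and E = 10 edges
Solve for F:
F = 2 + E - V = 2 + 10 - 6 = 6
6 faces


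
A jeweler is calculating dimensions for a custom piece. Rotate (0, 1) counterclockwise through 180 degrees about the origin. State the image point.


Transformation: rotation about the origin
Original point: (0, 1)
Rule for 180 deg: (x, y) -> (-x, -y)
Apply: (0, 1) -> (0, -1)
(0, -1)


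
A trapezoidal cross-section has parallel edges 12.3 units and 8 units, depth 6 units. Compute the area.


Shape: trapezoid
Parallel sides a = 12.3 units, b = 8 units; Height h = 6 units
Formula: A = (a + b) * h / 2
a + b = 12.3 + 8 = 20.3
A = 20.3 * 6 / 2
A = 121.8 / 2
A = 60.9
60.9 units^2


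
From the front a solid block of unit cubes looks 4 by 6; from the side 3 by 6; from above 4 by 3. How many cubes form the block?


Orthographic views of a solid rectangular block:
Front view 4 x 6 -> length = 4, height = 6
Side view 3 x 6 -> width = 3, height = 6 (consistent)
Top view 4 x 3 -> confirms length = 4, width = 3
The block is 4 x 3 x 6.
Total unit cubes = 4 * 3 * 6 = 72
72 unit cubes


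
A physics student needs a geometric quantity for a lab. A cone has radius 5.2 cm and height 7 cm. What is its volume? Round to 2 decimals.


Shape: cone
Radius r = 5.2 cm, Height h = 7 cm
Formula: V = (1/3) * pi * r^2 * h
r^2 = 27.04
pi * r^2 * h = pi * 27.04 * 7 = 189.28 * pi
V = 189.28 * pi / 3
V = 198.21
198.21 cm^3


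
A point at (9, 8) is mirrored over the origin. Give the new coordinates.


Transformation: reflection
Original point: (9, 8)
Rule for reflection through the origin: (x, y) -> (-x, -y)
Apply: (9, 8) -> (-9, -8)
(-9, -8)


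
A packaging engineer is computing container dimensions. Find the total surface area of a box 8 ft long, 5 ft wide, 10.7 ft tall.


Shape: rectangular prism
l = 8 ft, w = 5 ft, h = 10.7 ft
Formula: SA = 2(lw + lh + wh)
lw = 40, lh = 85.6, wh = 53.5
lw + lh + wh = 179.1
SA = 2 * 179.1
SA = 358.2
358.2 ft^2


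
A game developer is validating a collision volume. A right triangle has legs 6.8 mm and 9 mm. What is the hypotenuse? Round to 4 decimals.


Shape: right triangle
Legs a = 6.8 mm, b = 9 mm
Formula: c = sqrt(a^2 + b^2)
a^2 = 46.24, b^2 = 81
a^2 + b^2 = 127.24
c = sqrt(127.24)
c = 11.2801
11.2801 mm


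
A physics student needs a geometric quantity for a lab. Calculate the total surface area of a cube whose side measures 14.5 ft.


Shape: cube
Side s = 14.5 ft
A cube has 6 square faces.
Formula: SA = 6 * s^2
s^2 = 210.25
SA = 6 * 210.25
SA = 1261.5
1261.5 ft^2


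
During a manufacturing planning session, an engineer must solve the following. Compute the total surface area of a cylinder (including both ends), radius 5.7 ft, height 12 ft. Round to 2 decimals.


Shape: closed cylinder
Radius r = 5.7 ft, Height h = 12 ft
Formula: SA = 2*pi*r^2 + 2*pi*r*h = 2*pi*r*(r + h)
r + h = 17.7
2 * r * (r + h) = 2 * 5.7 * 17.7 = 201.78
SA = 201.78 * pi
SA = 633.91
633.91 ft^2
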